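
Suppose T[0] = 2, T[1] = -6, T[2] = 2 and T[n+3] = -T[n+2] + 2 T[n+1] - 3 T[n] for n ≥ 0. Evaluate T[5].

T[3] = -2 + 2(-6) - 3(2) = -20
T[4] = -(-20) + 2(2) - 3(-6) = 42
T[5] = -42 + 2(-20) - 3(2) = -88

-88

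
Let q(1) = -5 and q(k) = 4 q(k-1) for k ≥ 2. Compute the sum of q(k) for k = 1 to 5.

-1705

q(2) = 4*(-5) = -20
q(3) = 4*(-20) = -80
q(4) = 4*(-80) = -320
q(5) = 4*(-320) = -1280
Sum = (-5) + (-20) + (-80) + (-320) + (-1280) = -1705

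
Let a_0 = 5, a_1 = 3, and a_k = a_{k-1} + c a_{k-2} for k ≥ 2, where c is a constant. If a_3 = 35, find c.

4

a_2 = 3 + 5c
a_3 = 3 + 8c
So 3 + 8c = 35, giving c = 4.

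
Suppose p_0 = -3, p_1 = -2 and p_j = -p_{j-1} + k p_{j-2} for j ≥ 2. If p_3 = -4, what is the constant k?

-2

p_2 = 2 - 3k
p_3 = -2 + k
So -2 + k = -4, giving k = -2.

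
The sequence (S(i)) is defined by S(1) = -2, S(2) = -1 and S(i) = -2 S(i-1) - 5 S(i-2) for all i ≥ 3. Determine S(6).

S(3) = -2(-1) - 5(-2) = 12
S(4) = -2(12) - 5(-1) = -19
S(5) = -2(-19) - 5(12) = -22
S(6) = -2(-22) - 5(-19) = 139

139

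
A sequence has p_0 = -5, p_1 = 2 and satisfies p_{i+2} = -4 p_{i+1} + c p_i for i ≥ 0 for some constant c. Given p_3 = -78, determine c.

p_2 = -8 - 5c
p_3 = 32 + 22c
So 32 + 22c = -78, giving c = -5.

-5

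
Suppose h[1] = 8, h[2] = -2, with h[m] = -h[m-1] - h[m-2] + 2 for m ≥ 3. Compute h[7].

h[3] = -(-2) - 8 + 2 = -4
h[4] = -(-4) - (-2) + 2 = 8
h[5] = -8 - (-4) + 2 = -2
h[6] = -(-2) - 8 + 2 = -4
h[7] = -(-4) - (-2) + 2 = 8

8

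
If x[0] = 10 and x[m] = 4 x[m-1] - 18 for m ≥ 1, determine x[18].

274877906950

The fixed point is -18/(1 - 4) = 6, so x[m] - 6 = 4(x[m-1] - 6).
Hence x[m] = 4·4^m + 6.
x[18] = 4·4^{18} + 6 = 4·68719476736 + 6 = 274877906950.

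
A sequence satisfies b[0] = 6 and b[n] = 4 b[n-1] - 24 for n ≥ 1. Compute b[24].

-562949953421304

The fixed point is -24/(1 - 4) = 8, so b[n] - 8 = 4(b[n-1] - 8).
Hence b[n] = -2·4^n + 8.
b[24] = -2·4^{24} + 8 = -2·281474976710656 + 8 = -562949953421304.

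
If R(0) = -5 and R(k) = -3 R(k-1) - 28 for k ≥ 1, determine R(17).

-258280333

The fixed point is -28/(1 + 3) = -7, so R(k) + 7 = -3(R(k-1) + 7).
Hence R(k) = 2·(-3)^k - 7.
R(17) = 2·(-3)^{17} - 7 = 2·-129140163 - 7 = -258280333.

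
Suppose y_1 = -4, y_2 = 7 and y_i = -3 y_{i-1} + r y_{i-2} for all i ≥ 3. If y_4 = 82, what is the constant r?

y_3 = -21 - 4r
y_4 = 63 + 19r
So 63 + 19r = 82, giving r = 1.

1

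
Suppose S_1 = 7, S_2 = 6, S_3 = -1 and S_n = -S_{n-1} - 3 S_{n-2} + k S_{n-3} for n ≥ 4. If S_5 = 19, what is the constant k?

S_4 = -17 + 7k
S_5 = 20 - k
So 20 - k = 19, giving k = 1.

1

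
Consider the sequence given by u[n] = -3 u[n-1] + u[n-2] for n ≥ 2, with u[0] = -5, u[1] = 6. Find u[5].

u[2] = -3(6) + (-5) = -23
u[3] = -3(-23) + 6 = 75
u[4] = -3(75) + (-23) = -248
u[5] = -3(-248) + 75 = 819

819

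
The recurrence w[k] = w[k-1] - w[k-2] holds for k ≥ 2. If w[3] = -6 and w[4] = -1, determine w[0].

6

Rearranging, w[k-2] = -(w[k] - w[k-1]).
w[2] = -(-1 - (-6)) = -5
w[1] = -(-6 - (-5)) = 1
w[0] = -(-5 - 1) = 6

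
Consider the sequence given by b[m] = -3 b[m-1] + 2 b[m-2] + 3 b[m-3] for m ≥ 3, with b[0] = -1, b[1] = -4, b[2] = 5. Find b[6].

869

b[3] = -3·5 + 2·(-4) + 3·(-1) = -26
b[4] = -3·(-26) + 2·5 + 3·(-4) = 76
b[5] = -3·76 + 2·(-26) + 3·5 = -265
b[6] = -3·(-265) + 2·76 + 3·(-26) = 869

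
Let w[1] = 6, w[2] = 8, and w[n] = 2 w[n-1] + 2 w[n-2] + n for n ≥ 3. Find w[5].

w[3] = 2*8 + 2*6 + 3 = 31
w[4] = 2*31 + 2*8 + 4 = 82
w[5] = 2*82 + 2*31 + 5 = 231

231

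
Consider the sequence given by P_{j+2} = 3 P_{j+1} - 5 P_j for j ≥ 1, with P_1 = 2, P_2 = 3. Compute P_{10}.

918

P_3 = 3·3 - 5·2 = -1
P_4 = 3·(-1) - 5·3 = -18
P_5 = 3·(-18) - 5·(-1) = -49
P_6 = 3·(-49) - 5·(-18) = -57
P_7 = 3·(-57) - 5·(-49) = 74
P_8 = 3·74 - 5·(-57) = 507
P_9 = 3·507 - 5·74 = 1151
P_{10} = 3·1151 - 5·507 = 918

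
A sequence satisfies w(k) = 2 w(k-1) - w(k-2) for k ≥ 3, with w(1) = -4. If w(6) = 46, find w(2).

Let w(2) = y.
w(3) = 4 + 2y
w(4) = 8 + 3y
w(5) = 12 + 4y
w(6) = 16 + 5y
So 16 + 5y = 46, giving y = 6.

6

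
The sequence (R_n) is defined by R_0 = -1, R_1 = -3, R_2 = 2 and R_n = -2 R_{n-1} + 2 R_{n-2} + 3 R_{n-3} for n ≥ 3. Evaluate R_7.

-315

R_3 = -2*2 + 2*(-3) + 3*(-1) = -13
R_4 = -2*(-13) + 2*2 + 3*(-3) = 21
R_5 = -2*21 + 2*(-13) + 3*2 = -62
R_6 = -2*(-62) + 2*21 + 3*(-13) = 127
R_7 = -2*127 + 2*(-62) + 3*21 = -315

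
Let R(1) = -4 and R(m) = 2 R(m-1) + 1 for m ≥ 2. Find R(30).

The fixed point is 1/(1 - 2) = -1, so R(m) + 1 = 2(R(m-1) + 1).
Hence R(m) = -3·2^{m-1} - 1.
R(30) = -3·2^{29} - 1 = -3·536870912 - 1 = -1610612737.

-1610612737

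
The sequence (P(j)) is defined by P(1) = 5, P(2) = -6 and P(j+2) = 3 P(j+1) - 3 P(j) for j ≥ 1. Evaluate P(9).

891

P(3) = 3(-6) - 3(5) = -33
P(4) = 3(-33) - 3(-6) = -81
P(5) = 3(-81) - 3(-33) = -144
P(6) = 3(-144) - 3(-81) = -189
P(7) = 3(-189) - 3(-144) = -135
P(8) = 3(-135) - 3(-189) = 162
P(9) = 3(162) - 3(-135) = 891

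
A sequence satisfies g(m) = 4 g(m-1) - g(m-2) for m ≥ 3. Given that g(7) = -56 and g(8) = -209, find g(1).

Rearranging, g(m-2) = -(g(m) - 4 g(m-1)).
g(6) = -(-209 - 4(-56)) = -15
g(5) = -(-56 - 4(-15)) = -4
g(4) = -(-15 - 4(-4)) = -1
g(3) = -(-4 - 4(-1)) = 0
g(2) = -(-1 - 4(0)) = 1
g(1) = -(0 - 4(1)) = 4

4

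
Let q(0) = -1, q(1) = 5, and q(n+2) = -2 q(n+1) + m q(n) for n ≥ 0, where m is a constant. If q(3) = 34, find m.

q(2) = -10 - m
q(3) = 20 + 7m
So 20 + 7m = 34, giving m = 2.

2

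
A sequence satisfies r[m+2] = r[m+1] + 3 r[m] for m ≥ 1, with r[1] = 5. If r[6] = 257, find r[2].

Let r[2] = y.
r[3] = 15 + y
r[4] = 15 + 4y
r[5] = 60 + 7y
r[6] = 105 + 19y
So 105 + 19y = 257, giving y = 8.

8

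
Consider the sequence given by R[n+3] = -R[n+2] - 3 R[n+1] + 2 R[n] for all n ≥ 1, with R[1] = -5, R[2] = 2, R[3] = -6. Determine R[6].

R[4] = -(-6) - 3*2 + 2*(-5) = -10
R[5] = -(-10) - 3*(-6) + 2*2 = 32
R[6] = -32 - 3*(-10) + 2*(-6) = -14

-14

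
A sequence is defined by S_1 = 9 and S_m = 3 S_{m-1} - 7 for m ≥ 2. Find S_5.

S_2 = 3(9) - 7 = 20
S_3 = 3(20) - 7 = 53
S_4 = 3(53) - 7 = 152
S_5 = 3(152) - 7 = 449

449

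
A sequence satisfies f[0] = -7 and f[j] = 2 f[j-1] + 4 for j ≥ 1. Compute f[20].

The fixed point is 4/(1 - 2) = -4, so f[j] + 4 = 2(f[j-1] + 4).
Hence f[j] = -3·2^j - 4.
f[20] = -3·2^{20} - 4 = -3·1048576 - 4 = -3145732.

-3145732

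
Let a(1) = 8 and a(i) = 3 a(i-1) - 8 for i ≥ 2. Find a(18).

The fixed point is -8/(1 - 3) = 4, so a(i) - 4 = 3(a(i-1) - 4).
Hence a(i) = 4·3^{i-1} + 4.
a(18) = 4·3^{17} + 4 = 4·129140163 + 4 = 516560656.

516560656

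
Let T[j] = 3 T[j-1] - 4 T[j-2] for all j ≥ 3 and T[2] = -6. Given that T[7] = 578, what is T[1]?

Let T[1] = w.
T[3] = -18 - 4w
T[4] = -30 - 12w
T[5] = -18 - 20w
T[6] = 66 - 12w
T[7] = 270 + 44w
So 270 + 44w = 578, giving w = 7.

7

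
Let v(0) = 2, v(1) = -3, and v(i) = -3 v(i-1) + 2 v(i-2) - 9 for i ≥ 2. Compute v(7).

v(2) = -3(-3) + 2(2) - 9 = 4
v(3) = -3(4) + 2(-3) - 9 = -27
v(4) = -3(-27) + 2(4) - 9 = 80
v(5) = -3(80) + 2(-27) - 9 = -303
v(6) = -3(-303) + 2(80) - 9 = 1060
v(7) = -3(1060) + 2(-303) - 9 = -3795

-3795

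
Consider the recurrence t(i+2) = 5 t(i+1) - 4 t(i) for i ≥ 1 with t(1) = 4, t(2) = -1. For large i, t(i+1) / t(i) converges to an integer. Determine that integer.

4

The characteristic equation is r^2 - 5r + 4 = 0, which factors as (r - 4)(r - 1) = 0.
So the roots are 4 and 1. Since |4| > |1| and the coefficient of 4^i is non-zero, the ratio tends to 4.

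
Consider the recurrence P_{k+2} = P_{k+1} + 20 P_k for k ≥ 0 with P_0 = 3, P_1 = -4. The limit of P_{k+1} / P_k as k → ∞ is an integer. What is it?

5

The characteristic equation is r^2 - r - 20 = 0, which factors as (r - 5)(r + 4) = 0.
So the roots are 5 and -4. Since |5| > |-4| and the coefficient of 5^k is non-zero, the ratio tends to 5.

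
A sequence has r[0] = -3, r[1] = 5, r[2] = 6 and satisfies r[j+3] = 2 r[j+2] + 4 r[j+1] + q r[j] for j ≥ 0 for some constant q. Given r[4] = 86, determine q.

2

r[3] = 32 - 3q
r[4] = 88 - q
So 88 - q = 86, giving q = 2.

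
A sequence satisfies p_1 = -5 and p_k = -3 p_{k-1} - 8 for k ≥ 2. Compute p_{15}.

-14348909

The fixed point is -8/(1 + 3) = -2, so p_k + 2 = -3(p_{k-1} + 2).
Hence p_k = -3·(-3)^{k-1} - 2.
p_{15} = -3·(-3)^{14} - 2 = -3·4782969 - 2 = -14348909.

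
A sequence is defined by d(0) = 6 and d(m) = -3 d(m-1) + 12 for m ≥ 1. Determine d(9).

d(1) = -3*6 + 12 = -6
d(2) = -3*(-6) + 12 = 30
d(3) = -3*30 + 12 = -78
d(4) = -3*(-78) + 12 = 246
d(5) = -3*246 + 12 = -726
d(6) = -3*(-726) + 12 = 2190
d(7) = -3*2190 + 12 = -6558
d(8) = -3*(-6558) + 12 = 19686
d(9) = -3*19686 + 12 = -59046

-59046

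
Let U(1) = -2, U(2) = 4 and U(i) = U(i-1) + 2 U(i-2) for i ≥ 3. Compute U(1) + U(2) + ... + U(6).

42

U(3) = 4 + 2(-2) = 0
U(4) = 0 + 2(4) = 8
U(5) = 8 + 2(0) = 8
U(6) = 8 + 2(8) = 24
Sum = (-2) + 4 + 0 + 8 + 8 + 24 = 42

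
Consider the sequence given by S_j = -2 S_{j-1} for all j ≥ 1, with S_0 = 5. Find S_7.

-640

S_1 = -2(5) = -10
S_2 = -2(-10) = 20
S_3 = -2(20) = -40
S_4 = -2(-40) = 80
S_5 = -2(80) = -160
S_6 = -2(-160) = 320
S_7 = -2(320) = -640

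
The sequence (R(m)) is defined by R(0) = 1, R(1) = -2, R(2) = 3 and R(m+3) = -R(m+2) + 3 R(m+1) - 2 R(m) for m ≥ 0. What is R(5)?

R(3) = -3 + 3*(-2) - 2*1 = -11
R(4) = -(-11) + 3*3 - 2*(-2) = 24
R(5) = -24 + 3*(-11) - 2*3 = -63

-63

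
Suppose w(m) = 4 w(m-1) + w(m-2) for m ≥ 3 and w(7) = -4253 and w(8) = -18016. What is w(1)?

Rearranging, w(m-2) = w(m) - 4 w(m-1).
w(6) = -18016 - 4*(-4253) = -1004
w(5) = -4253 - 4*(-1004) = -237
w(4) = -1004 - 4*(-237) = -56
w(3) = -237 - 4*(-56) = -13
w(2) = -56 - 4*(-13) = -4
w(1) = -13 - 4*(-4) = 3

3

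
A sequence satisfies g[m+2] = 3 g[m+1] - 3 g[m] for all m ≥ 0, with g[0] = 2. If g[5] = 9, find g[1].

Let g[1] = x.
g[2] = -6 + 3x
g[3] = -18 + 6x
g[4] = -36 + 9x
g[5] = -54 + 9x
So -54 + 9x = 9, giving x = 7.

7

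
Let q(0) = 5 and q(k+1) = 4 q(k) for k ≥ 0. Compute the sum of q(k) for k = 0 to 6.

27305

q(1) = 4·5 = 20
q(2) = 4·20 = 80
q(3) = 4·80 = 320
q(4) = 4·320 = 1280
q(5) = 4·1280 = 5120
q(6) = 4·5120 = 20480
Sum = 5 + 20 + 80 + 320 + 1280 + 5120 + 20480 = 27305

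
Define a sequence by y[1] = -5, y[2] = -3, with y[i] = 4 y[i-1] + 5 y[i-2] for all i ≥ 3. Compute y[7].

-20837

y[3] = 4*(-3) + 5*(-5) = -37
y[4] = 4*(-37) + 5*(-3) = -163
y[5] = 4*(-163) + 5*(-37) = -837
y[6] = 4*(-837) + 5*(-163) = -4163
y[7] = 4*(-4163) + 5*(-837) = -20837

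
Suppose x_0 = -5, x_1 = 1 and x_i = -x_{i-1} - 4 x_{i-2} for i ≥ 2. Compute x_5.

145

x_2 = -1 - 4·(-5) = 19
x_3 = -19 - 4·1 = -23
x_4 = -(-23) - 4·19 = -53
x_5 = -(-53) - 4·(-23) = 145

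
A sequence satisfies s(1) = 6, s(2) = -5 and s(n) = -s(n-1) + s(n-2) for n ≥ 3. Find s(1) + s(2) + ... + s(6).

s(3) = -(-5) + 6 = 11
s(4) = -11 + (-5) = -16
s(5) = -(-16) + 11 = 27
s(6) = -27 + (-16) = -43
Sum = 6 + (-5) + 11 + (-16) + 27 + (-43) = -20

-20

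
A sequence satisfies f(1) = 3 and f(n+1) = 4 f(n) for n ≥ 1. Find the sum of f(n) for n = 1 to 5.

f(2) = 4(3) = 12
f(3) = 4(12) = 48
f(4) = 4(48) = 192
f(5) = 4(192) = 768
Sum = 3 + 12 + 48 + 192 + 768 = 1023

1023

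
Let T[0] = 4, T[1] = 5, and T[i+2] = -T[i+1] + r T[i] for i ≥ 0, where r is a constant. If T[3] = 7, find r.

T[2] = -5 + 4r
T[3] = 5 + r
So 5 + r = 7, giving r = 2.

2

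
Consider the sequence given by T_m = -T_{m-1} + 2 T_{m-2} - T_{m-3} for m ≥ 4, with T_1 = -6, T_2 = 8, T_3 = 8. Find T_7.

-52

T_4 = -8 + 2*8 - (-6) = 14
T_5 = -14 + 2*8 - 8 = -6
T_6 = -(-6) + 2*14 - 8 = 26
T_7 = -26 + 2*(-6) - 14 = -52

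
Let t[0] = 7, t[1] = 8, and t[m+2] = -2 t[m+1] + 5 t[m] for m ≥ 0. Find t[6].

799

t[2] = -2*8 + 5*7 = 19
t[3] = -2*19 + 5*8 = 2
t[4] = -2*2 + 5*19 = 91
t[5] = -2*91 + 5*2 = -172
t[6] = -2*(-172) + 5*91 = 799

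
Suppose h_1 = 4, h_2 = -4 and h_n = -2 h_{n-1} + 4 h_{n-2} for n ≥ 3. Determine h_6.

h_3 = -2*(-4) + 4*4 = 24
h_4 = -2*24 + 4*(-4) = -64
h_5 = -2*(-64) + 4*24 = 224
h_6 = -2*224 + 4*(-64) = -704

-704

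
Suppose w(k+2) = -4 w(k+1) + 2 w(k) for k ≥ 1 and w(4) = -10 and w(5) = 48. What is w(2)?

Rearranging, w(k-2) = (w(k) + 4 w(k-1)) / 2.
w(3) = (48 + 4·(-10)) / 2 = 8/2 = 4
w(2) = (-10 + 4·4) / 2 = 6/2 = 3

3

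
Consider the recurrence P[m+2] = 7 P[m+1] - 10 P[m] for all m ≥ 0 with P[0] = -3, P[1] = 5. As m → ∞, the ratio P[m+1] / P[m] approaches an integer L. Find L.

The characteristic equation is r^2 - 7r + 10 = 0, which factors as (r - 5)(r - 2) = 0.
So the roots are 5 and 2. Since |5| > |2| and the coefficient of 5^m is non-zero, the ratio tends to 5.

5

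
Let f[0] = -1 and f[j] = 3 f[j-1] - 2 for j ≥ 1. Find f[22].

-62762119217

The fixed point is -2/(1 - 3) = 1, so f[j] - 1 = 3(f[j-1] - 1).
Hence f[j] = -2·3^j + 1.
f[22] = -2·3^{22} + 1 = -2·31381059609 + 1 = -62762119217.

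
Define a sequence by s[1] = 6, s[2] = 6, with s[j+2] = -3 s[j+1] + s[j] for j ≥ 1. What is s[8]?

4974

s[3] = -3(6) + 6 = -12
s[4] = -3(-12) + 6 = 42
s[5] = -3(42) + (-12) = -138
s[6] = -3(-138) + 42 = 456
s[7] = -3(456) + (-138) = -1506
s[8] = -3(-1506) + 456 = 4974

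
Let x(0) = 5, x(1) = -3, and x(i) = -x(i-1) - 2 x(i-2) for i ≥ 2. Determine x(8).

x(2) = -(-3) - 2*5 = -7
x(3) = -(-7) - 2*(-3) = 13
x(4) = -13 - 2*(-7) = 1
x(5) = -1 - 2*13 = -27
x(6) = -(-27) - 2*1 = 25
x(7) = -25 - 2*(-27) = 29
x(8) = -29 - 2*25 = -79

-79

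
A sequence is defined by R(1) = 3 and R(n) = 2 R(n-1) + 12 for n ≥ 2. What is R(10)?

R(2) = 2·3 + 12 = 18
R(3) = 2·18 + 12 = 48
R(4) = 2·48 + 12 = 108
R(5) = 2·108 + 12 = 228
R(6) = 2·228 + 12 = 468
R(7) = 2·468 + 12 = 948
R(8) = 2·948 + 12 = 1908
R(9) = 2·1908 + 12 = 3828
R(10) = 2·3828 + 12 = 7668

7668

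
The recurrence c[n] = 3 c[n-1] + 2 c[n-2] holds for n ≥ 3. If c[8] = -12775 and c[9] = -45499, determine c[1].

Rearranging, c[n-2] = (c[n] - 3 c[n-1]) / 2.
c[7] = (-45499 - 3*(-12775)) / 2 = -7174/2 = -3587
c[6] = (-12775 - 3*(-3587)) / 2 = -2014/2 = -1007
c[5] = (-3587 - 3*(-1007)) / 2 = -566/2 = -283
c[4] = (-1007 - 3*(-283)) / 2 = -158/2 = -79
c[3] = (-283 - 3*(-79)) / 2 = -46/2 = -23
c[2] = (-79 - 3*(-23)) / 2 = -10/2 = -5
c[1] = (-23 - 3*(-5)) / 2 = -8/2 = -4

-4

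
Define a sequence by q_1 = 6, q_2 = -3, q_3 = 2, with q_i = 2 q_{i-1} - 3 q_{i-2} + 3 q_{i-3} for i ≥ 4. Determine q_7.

-34

q_4 = 2*2 - 3*(-3) + 3*6 = 31
q_5 = 2*31 - 3*2 + 3*(-3) = 47
q_6 = 2*47 - 3*31 + 3*2 = 7
q_7 = 2*7 - 3*47 + 3*31 = -34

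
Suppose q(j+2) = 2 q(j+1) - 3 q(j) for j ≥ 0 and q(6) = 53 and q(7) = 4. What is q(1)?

Rearranging, q(j-2) = (q(j) - 2 q(j-1)) / -3.
q(5) = (4 - 2(53)) / -3 = -102/-3 = 34
q(4) = (53 - 2(34)) / -3 = -15/-3 = 5
q(3) = (34 - 2(5)) / -3 = 24/-3 = -8
q(2) = (5 - 2(-8)) / -3 = 21/-3 = -7
q(1) = (-8 - 2(-7)) / -3 = 6/-3 = -2

-2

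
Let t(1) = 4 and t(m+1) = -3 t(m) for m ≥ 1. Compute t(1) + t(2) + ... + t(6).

-728

t(2) = -3(4) = -12
t(3) = -3(-12) = 36
t(4) = -3(36) = -108
t(5) = -3(-108) = 324
t(6) = -3(324) = -972
Sum = 4 + (-12) + 36 + (-108) + 324 + (-972) = -728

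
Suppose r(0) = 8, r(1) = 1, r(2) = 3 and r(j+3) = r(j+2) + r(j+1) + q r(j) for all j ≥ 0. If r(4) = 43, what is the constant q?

r(3) = 4 + 8q
r(4) = 7 + 9q
So 7 + 9q = 43, giving q = 4.

4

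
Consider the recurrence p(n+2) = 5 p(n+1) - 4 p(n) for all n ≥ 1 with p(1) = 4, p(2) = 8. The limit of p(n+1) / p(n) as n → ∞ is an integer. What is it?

The characteristic equation is r^2 - 5r + 4 = 0, which factors as (r - 4)(r - 1) = 0.
So the roots are 4 and 1. Since |4| > |1| and the coefficient of 4^n is non-zero, the ratio tends to 4.

4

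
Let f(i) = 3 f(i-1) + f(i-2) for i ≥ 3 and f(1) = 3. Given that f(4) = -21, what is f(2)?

-3

Let f(2) = y.
f(3) = 3 + 3y
f(4) = 9 + 10y
So 9 + 10y = -21, giving y = -3.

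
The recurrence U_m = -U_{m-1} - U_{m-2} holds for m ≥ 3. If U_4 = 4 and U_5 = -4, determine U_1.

4

Rearranging, U_{m-2} = -(U_m + U_{m-1}).
U_3 = -(-4 + 4) = 0
U_2 = -(4 + 0) = -4
U_1 = -(0 + (-4)) = 4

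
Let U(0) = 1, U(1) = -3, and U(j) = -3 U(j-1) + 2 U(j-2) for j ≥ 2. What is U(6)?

U(2) = -3·(-3) + 2·1 = 11
U(3) = -3·11 + 2·(-3) = -39
U(4) = -3·(-39) + 2·11 = 139
U(5) = -3·139 + 2·(-39) = -495
U(6) = -3·(-495) + 2·139 = 1763

1763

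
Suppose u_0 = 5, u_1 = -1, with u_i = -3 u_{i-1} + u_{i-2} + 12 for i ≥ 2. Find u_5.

-574

u_2 = -3*(-1) + 5 + 12 = 20
u_3 = -3*20 + (-1) + 12 = -49
u_4 = -3*(-49) + 20 + 12 = 179
u_5 = -3*179 + (-49) + 12 = -574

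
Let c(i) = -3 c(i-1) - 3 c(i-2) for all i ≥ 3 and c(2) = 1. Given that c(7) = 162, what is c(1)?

-6

Let c(1) = x.
c(3) = -3 - 3x
c(4) = 6 + 9x
c(5) = -9 - 18x
c(6) = 9 + 27x
c(7) = -27x
So -27x = 162, giving x = -6.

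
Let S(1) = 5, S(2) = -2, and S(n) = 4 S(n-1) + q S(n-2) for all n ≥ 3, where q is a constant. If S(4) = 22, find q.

3

S(3) = -8 + 5q
S(4) = -32 + 18q
So -32 + 18q = 22, giving q = 3.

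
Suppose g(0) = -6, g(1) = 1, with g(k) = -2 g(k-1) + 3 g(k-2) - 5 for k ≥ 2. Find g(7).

4498

g(2) = -2(1) + 3(-6) - 5 = -25
g(3) = -2(-25) + 3(1) - 5 = 48
g(4) = -2(48) + 3(-25) - 5 = -176
g(5) = -2(-176) + 3(48) - 5 = 491
g(6) = -2(491) + 3(-176) - 5 = -1515
g(7) = -2(-1515) + 3(491) - 5 = 4498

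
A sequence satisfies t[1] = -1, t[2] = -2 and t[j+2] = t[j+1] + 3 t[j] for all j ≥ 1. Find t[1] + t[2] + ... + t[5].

t[3] = (-2) + 3*(-1) = -5
t[4] = (-5) + 3*(-2) = -11
t[5] = (-11) + 3*(-5) = -26
Sum = (-1) + (-2) + (-5) + (-11) + (-26) = -45

-45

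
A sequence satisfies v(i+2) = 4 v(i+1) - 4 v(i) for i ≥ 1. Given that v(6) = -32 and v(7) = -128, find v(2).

6

Rearranging, v(i-2) = (v(i) - 4 v(i-1)) / -4.
v(5) = (-128 - 4*(-32)) / -4 = 0/-4 = 0
v(4) = (-32 - 4*0) / -4 = -32/-4 = 8
v(3) = (0 - 4*8) / -4 = -32/-4 = 8
v(2) = (8 - 4*8) / -4 = -24/-4 = 6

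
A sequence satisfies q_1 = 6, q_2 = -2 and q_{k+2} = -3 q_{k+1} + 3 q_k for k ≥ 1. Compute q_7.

q_3 = -3(-2) + 3(6) = 24
q_4 = -3(24) + 3(-2) = -78
q_5 = -3(-78) + 3(24) = 306
q_6 = -3(306) + 3(-78) = -1152
q_7 = -3(-1152) + 3(306) = 4374

4374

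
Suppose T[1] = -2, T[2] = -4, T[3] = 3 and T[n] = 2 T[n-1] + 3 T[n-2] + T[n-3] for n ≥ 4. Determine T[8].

-394

T[4] = 2(3) + 3(-4) + (-2) = -8
T[5] = 2(-8) + 3(3) + (-4) = -11
T[6] = 2(-11) + 3(-8) + 3 = -43
T[7] = 2(-43) + 3(-11) + (-8) = -127
T[8] = 2(-127) + 3(-43) + (-11) = -394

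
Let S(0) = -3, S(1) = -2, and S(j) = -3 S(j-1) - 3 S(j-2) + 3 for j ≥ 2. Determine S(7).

66

S(2) = -3*(-2) - 3*(-3) + 3 = 18
S(3) = -3*18 - 3*(-2) + 3 = -45
S(4) = -3*(-45) - 3*18 + 3 = 84
S(5) = -3*84 - 3*(-45) + 3 = -114
S(6) = -3*(-114) - 3*84 + 3 = 93
S(7) = -3*93 - 3*(-114) + 3 = 66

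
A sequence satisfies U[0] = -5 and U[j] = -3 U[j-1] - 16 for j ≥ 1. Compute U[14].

The fixed point is -16/(1 + 3) = -4, so U[j] + 4 = -3(U[j-1] + 4).
Hence U[j] = -1·(-3)^j - 4.
U[14] = -1·(-3)^{14} - 4 = -1·4782969 - 4 = -4782973.

-4782973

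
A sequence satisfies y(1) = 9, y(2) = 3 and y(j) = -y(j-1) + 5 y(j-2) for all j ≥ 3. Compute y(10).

y(3) = -3 + 5·9 = 42
y(4) = -42 + 5·3 = -27
y(5) = -(-27) + 5·42 = 237
y(6) = -237 + 5·(-27) = -372
y(7) = -(-372) + 5·237 = 1557
y(8) = -1557 + 5·(-372) = -3417
y(9) = -(-3417) + 5·1557 = 11202
y(10) = -11202 + 5·(-3417) = -28287

-28287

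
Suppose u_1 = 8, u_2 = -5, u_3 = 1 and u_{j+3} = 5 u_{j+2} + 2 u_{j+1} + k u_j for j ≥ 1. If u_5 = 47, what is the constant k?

2

u_4 = -5 + 8k
u_5 = -23 + 35k
So -23 + 35k = 47, giving k = 2.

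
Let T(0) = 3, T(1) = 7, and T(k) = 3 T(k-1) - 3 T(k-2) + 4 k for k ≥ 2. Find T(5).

194

T(2) = 3·7 - 3·3 + 8 = 20
T(3) = 3·20 - 3·7 + 12 = 51
T(4) = 3·51 - 3·20 + 16 = 109
T(5) = 3·109 - 3·51 + 20 = 194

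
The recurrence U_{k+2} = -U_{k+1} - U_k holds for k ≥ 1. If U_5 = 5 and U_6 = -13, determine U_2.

Rearranging, U_{k-2} = -(U_k + U_{k-1}).
U_4 = -(-13 + 5) = 8
U_3 = -(5 + 8) = -13
U_2 = -(8 + (-13)) = 5

5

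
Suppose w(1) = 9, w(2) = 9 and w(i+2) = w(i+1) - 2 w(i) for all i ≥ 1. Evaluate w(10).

-99

w(3) = 9 - 2(9) = -9
w(4) = (-9) - 2(9) = -27
w(5) = (-27) - 2(-9) = -9
w(6) = (-9) - 2(-27) = 45
w(7) = 45 - 2(-9) = 63
w(8) = 63 - 2(45) = -27
w(9) = (-27) - 2(63) = -153
w(10) = (-153) - 2(-27) = -99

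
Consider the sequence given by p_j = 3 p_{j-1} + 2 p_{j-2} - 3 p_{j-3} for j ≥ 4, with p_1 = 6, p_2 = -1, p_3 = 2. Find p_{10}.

p_4 = 3*2 + 2*(-1) - 3*6 = -14
p_5 = 3*(-14) + 2*2 - 3*(-1) = -35
p_6 = 3*(-35) + 2*(-14) - 3*2 = -139
p_7 = 3*(-139) + 2*(-35) - 3*(-14) = -445
p_8 = 3*(-445) + 2*(-139) - 3*(-35) = -1508
p_9 = 3*(-1508) + 2*(-445) - 3*(-139) = -4997
p_{10} = 3*(-4997) + 2*(-1508) - 3*(-445) = -16672

-16672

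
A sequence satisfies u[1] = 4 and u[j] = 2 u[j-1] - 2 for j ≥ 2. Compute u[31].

2147483650

The fixed point is -2/(1 - 2) = 2, so u[j] - 2 = 2(u[j-1] - 2).
Hence u[j] = 2·2^{j-1} + 2.
u[31] = 2·2^{30} + 2 = 2·1073741824 + 2 = 2147483650.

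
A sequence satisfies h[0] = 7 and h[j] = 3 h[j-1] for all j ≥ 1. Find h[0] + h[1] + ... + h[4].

847

h[1] = 3*7 = 21
h[2] = 3*21 = 63
h[3] = 3*63 = 189
h[4] = 3*189 = 567
Sum = 7 + 21 + 63 + 189 + 567 = 847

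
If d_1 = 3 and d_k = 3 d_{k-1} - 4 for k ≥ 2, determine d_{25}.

The fixed point is -4/(1 - 3) = 2, so d_k - 2 = 3(d_{k-1} - 2).
Hence d_k = 1·3^{k-1} + 2.
d_{25} = 1·3^{24} + 2 = 1·282429536481 + 2 = 282429536483.

282429536483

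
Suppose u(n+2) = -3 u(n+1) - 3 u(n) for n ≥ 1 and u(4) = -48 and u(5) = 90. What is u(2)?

-2

Rearranging, u(n-2) = (u(n) + 3 u(n-1)) / -3.
u(3) = (90 + 3*(-48)) / -3 = -54/-3 = 18
u(2) = (-48 + 3*18) / -3 = 6/-3 = -2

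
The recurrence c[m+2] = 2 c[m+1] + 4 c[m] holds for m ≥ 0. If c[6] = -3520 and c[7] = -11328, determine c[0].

-7

Rearranging, c[m-2] = (c[m] - 2 c[m-1]) / 4.
c[5] = (-11328 - 2·(-3520)) / 4 = -4288/4 = -1072
c[4] = (-3520 - 2·(-1072)) / 4 = -1376/4 = -344
c[3] = (-1072 - 2·(-344)) / 4 = -384/4 = -96
c[2] = (-344 - 2·(-96)) / 4 = -152/4 = -38
c[1] = (-96 - 2·(-38)) / 4 = -20/4 = -5
c[0] = (-38 - 2·(-5)) / 4 = -28/4 = -7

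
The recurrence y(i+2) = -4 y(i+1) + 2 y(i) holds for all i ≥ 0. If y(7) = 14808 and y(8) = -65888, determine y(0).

2

Rearranging, y(i-2) = (y(i) + 4 y(i-1)) / 2.
y(6) = (-65888 + 4(14808)) / 2 = -6656/2 = -3328
y(5) = (14808 + 4(-3328)) / 2 = 1496/2 = 748
y(4) = (-3328 + 4(748)) / 2 = -336/2 = -168
y(3) = (748 + 4(-168)) / 2 = 76/2 = 38
y(2) = (-168 + 4(38)) / 2 = -16/2 = -8
y(1) = (38 + 4(-8)) / 2 = 6/2 = 3
y(0) = (-8 + 4(3)) / 2 = 4/2 = 2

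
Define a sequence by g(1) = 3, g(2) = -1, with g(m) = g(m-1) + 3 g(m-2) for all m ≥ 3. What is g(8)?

g(3) = (-1) + 3*3 = 8
g(4) = 8 + 3*(-1) = 5
g(5) = 5 + 3*8 = 29
g(6) = 29 + 3*5 = 44
g(7) = 44 + 3*29 = 131
g(8) = 131 + 3*44 = 263

263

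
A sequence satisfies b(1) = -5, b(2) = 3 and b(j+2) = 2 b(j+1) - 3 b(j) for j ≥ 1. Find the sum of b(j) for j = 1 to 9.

19

b(3) = 2*3 - 3*(-5) = 21
b(4) = 2*21 - 3*3 = 33
b(5) = 2*33 - 3*21 = 3
b(6) = 2*3 - 3*33 = -93
b(7) = 2*(-93) - 3*3 = -195
b(8) = 2*(-195) - 3*(-93) = -111
b(9) = 2*(-111) - 3*(-195) = 363
Sum = (-5) + 3 + 21 + 33 + 3 + (-93) + (-195) + (-111) + 363 = 19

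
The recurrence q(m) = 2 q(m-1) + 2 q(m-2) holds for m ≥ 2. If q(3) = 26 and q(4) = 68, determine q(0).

-1

Rearranging, q(m-2) = (q(m) - 2 q(m-1)) / 2.
q(2) = (68 - 2*26) / 2 = 16/2 = 8
q(1) = (26 - 2*8) / 2 = 10/2 = 5
q(0) = (8 - 2*5) / 2 = -2/2 = -1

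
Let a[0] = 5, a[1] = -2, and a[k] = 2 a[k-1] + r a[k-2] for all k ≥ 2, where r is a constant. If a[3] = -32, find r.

-3

a[2] = -4 + 5r
a[3] = -8 + 8r
So -8 + 8r = -32, giving r = -3.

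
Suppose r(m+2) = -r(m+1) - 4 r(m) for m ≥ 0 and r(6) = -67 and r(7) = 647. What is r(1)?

Rearranging, r(m-2) = (r(m) + r(m-1)) / -4.
r(5) = (647 + (-67)) / -4 = 580/-4 = -145
r(4) = (-67 + (-145)) / -4 = -212/-4 = 53
r(3) = (-145 + 53) / -4 = -92/-4 = 23
r(2) = (53 + 23) / -4 = 76/-4 = -19
r(1) = (23 + (-19)) / -4 = 4/-4 = -1

-1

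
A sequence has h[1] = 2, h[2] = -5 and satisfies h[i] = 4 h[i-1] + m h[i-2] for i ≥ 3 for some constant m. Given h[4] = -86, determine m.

-2

h[3] = -20 + 2m
h[4] = -80 + 3m
So -80 + 3m = -86, giving m = -2.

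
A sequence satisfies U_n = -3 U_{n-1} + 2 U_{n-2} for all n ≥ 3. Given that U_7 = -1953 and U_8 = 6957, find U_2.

Rearranging, U_{n-2} = (U_n + 3 U_{n-1}) / 2.
U_6 = (6957 + 3(-1953)) / 2 = 1098/2 = 549
U_5 = (-1953 + 3(549)) / 2 = -306/2 = -153
U_4 = (549 + 3(-153)) / 2 = 90/2 = 45
U_3 = (-153 + 3(45)) / 2 = -18/2 = -9
U_2 = (45 + 3(-9)) / 2 = 18/2 = 9

9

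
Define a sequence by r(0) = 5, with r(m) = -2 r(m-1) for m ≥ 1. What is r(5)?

-160

r(1) = -2·5 = -10
r(2) = -2·(-10) = 20
r(3) = -2·20 = -40
r(4) = -2·(-40) = 80
r(5) = -2·80 = -160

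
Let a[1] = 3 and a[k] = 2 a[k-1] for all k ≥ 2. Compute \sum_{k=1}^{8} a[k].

a[2] = 2·3 = 6
a[3] = 2·6 = 12
a[4] = 2·12 = 24
a[5] = 2·24 = 48
a[6] = 2·48 = 96
a[7] = 2·96 = 192
a[8] = 2·192 = 384
Sum = 3 + 6 + 12 + 24 + 48 + 96 + 192 + 384 = 765

765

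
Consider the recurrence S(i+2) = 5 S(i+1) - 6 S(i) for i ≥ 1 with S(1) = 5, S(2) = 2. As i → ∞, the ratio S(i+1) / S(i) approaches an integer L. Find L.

3

The characteristic equation is r^2 - 5r + 6 = 0, which factors as (r - 3)(r - 2) = 0.
So the roots are 3 and 2. Since |3| > |2| and the coefficient of 3^i is non-zero, the ratio tends to 3.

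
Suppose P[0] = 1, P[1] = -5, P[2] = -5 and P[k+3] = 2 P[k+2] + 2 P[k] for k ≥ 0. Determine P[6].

-140

P[3] = 2·(-5) + 2·1 = -8
P[4] = 2·(-8) + 2·(-5) = -26
P[5] = 2·(-26) + 2·(-5) = -62
P[6] = 2·(-62) + 2·(-8) = -140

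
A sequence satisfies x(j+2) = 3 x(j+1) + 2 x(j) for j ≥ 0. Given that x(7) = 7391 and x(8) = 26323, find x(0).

Rearranging, x(j-2) = (x(j) - 3 x(j-1)) / 2.
x(6) = (26323 - 3·7391) / 2 = 4150/2 = 2075
x(5) = (7391 - 3·2075) / 2 = 1166/2 = 583
x(4) = (2075 - 3·583) / 2 = 326/2 = 163
x(3) = (583 - 3·163) / 2 = 94/2 = 47
x(2) = (163 - 3·47) / 2 = 22/2 = 11
x(1) = (47 - 3·11) / 2 = 14/2 = 7
x(0) = (11 - 3·7) / 2 = -10/2 = -5

-5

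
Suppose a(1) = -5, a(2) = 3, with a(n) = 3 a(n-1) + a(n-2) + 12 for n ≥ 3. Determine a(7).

2407

a(3) = 3·3 + (-5) + 12 = 16
a(4) = 3·16 + 3 + 12 = 63
a(5) = 3·63 + 16 + 12 = 217
a(6) = 3·217 + 63 + 12 = 726
a(7) = 3·726 + 217 + 12 = 2407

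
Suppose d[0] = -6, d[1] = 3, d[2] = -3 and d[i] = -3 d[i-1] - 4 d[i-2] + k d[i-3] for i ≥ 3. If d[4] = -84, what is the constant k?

-5

d[3] = -3 - 6k
d[4] = 21 + 21k
So 21 + 21k = -84, giving k = -5.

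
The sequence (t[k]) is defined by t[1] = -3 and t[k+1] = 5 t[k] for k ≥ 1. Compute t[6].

t[2] = 5(-3) = -15
t[3] = 5(-15) = -75
t[4] = 5(-75) = -375
t[5] = 5(-375) = -1875
t[6] = 5(-1875) = -9375

-9375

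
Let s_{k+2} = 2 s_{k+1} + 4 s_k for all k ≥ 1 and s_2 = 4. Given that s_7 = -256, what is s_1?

Let s_1 = w.
s_3 = 8 + 4w
s_4 = 32 + 8w
s_5 = 96 + 32w
s_6 = 320 + 96w
s_7 = 1024 + 320w
So 1024 + 320w = -256, giving w = -4.

-4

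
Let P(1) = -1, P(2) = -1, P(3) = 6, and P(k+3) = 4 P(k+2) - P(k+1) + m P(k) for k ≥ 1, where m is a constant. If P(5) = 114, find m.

P(4) = 25 - m
P(5) = 94 - 5m
So 94 - 5m = 114, giving m = -4.

-4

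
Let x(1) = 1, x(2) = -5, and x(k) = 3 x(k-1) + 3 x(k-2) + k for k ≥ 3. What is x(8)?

-7387

x(3) = 3(-5) + 3(1) + 3 = -9
x(4) = 3(-9) + 3(-5) + 4 = -38
x(5) = 3(-38) + 3(-9) + 5 = -136
x(6) = 3(-136) + 3(-38) + 6 = -516
x(7) = 3(-516) + 3(-136) + 7 = -1949
x(8) = 3(-1949) + 3(-516) + 8 = -7387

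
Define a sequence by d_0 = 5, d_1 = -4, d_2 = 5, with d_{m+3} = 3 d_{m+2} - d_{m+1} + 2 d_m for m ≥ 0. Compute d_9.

14417

d_3 = 3·5 - (-4) + 2·5 = 29
d_4 = 3·29 - 5 + 2·(-4) = 74
d_5 = 3·74 - 29 + 2·5 = 203
d_6 = 3·203 - 74 + 2·29 = 593
d_7 = 3·593 - 203 + 2·74 = 1724
d_8 = 3·1724 - 593 + 2·203 = 4985
d_9 = 3·4985 - 1724 + 2·593 = 14417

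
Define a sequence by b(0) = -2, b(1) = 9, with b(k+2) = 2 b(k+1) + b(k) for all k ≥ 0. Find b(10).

b(2) = 2*9 + (-2) = 16
b(3) = 2*16 + 9 = 41
b(4) = 2*41 + 16 = 98
b(5) = 2*98 + 41 = 237
b(6) = 2*237 + 98 = 572
b(7) = 2*572 + 237 = 1381
b(8) = 2*1381 + 572 = 3334
b(9) = 2*3334 + 1381 = 8049
b(10) = 2*8049 + 3334 = 19432

19432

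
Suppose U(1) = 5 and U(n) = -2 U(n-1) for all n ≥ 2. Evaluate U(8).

U(2) = -2·5 = -10
U(3) = -2·(-10) = 20
U(4) = -2·20 = -40
U(5) = -2·(-40) = 80
U(6) = -2·80 = -160
U(7) = -2·(-160) = 320
U(8) = -2·320 = -640

-640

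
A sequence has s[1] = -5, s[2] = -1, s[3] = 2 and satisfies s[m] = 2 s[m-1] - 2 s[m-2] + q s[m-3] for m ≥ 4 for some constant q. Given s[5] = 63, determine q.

s[4] = 6 - 5q
s[5] = 8 - 11q
So 8 - 11q = 63, giving q = -5.

-5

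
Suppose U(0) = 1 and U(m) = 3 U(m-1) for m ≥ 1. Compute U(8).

6561

U(1) = 3*1 = 3
U(2) = 3*3 = 9
U(3) = 3*9 = 27
U(4) = 3*27 = 81
U(5) = 3*81 = 243
U(6) = 3*243 = 729
U(7) = 3*729 = 2187
U(8) = 3*2187 = 6561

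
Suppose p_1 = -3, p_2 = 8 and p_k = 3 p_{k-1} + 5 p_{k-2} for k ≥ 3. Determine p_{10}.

p_3 = 3*8 + 5*(-3) = 9
p_4 = 3*9 + 5*8 = 67
p_5 = 3*67 + 5*9 = 246
p_6 = 3*246 + 5*67 = 1073
p_7 = 3*1073 + 5*246 = 4449
p_8 = 3*4449 + 5*1073 = 18712
p_9 = 3*18712 + 5*4449 = 78381
p_{10} = 3*78381 + 5*18712 = 328703

328703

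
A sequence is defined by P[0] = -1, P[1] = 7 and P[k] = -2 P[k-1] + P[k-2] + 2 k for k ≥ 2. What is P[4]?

-73

P[2] = -2(7) + (-1) + 4 = -11
P[3] = -2(-11) + 7 + 6 = 35
P[4] = -2(35) + (-11) + 8 = -73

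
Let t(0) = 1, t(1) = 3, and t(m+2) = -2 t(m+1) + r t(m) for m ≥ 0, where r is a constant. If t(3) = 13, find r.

1

t(2) = -6 + r
t(3) = 12 + r
So 12 + r = 13, giving r = 1.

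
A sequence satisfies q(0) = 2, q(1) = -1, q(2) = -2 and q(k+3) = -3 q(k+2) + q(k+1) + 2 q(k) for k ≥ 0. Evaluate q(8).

-2982

q(3) = -3·(-2) + (-1) + 2·2 = 9
q(4) = -3·9 + (-2) + 2·(-1) = -31
q(5) = -3·(-31) + 9 + 2·(-2) = 98
q(6) = -3·98 + (-31) + 2·9 = -307
q(7) = -3·(-307) + 98 + 2·(-31) = 957
q(8) = -3·957 + (-307) + 2·98 = -2982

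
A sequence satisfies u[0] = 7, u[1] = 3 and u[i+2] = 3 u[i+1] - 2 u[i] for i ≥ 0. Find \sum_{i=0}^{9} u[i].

-3982

u[2] = 3·3 - 2·7 = -5
u[3] = 3·(-5) - 2·3 = -21
u[4] = 3·(-21) - 2·(-5) = -53
u[5] = 3·(-53) - 2·(-21) = -117
u[6] = 3·(-117) - 2·(-53) = -245
u[7] = 3·(-245) - 2·(-117) = -501
u[8] = 3·(-501) - 2·(-245) = -1013
u[9] = 3·(-1013) - 2·(-501) = -2037
Sum = 7 + 3 + (-5) + (-21) + (-53) + (-117) + (-245) + (-501) + (-1013) + (-2037) = -3982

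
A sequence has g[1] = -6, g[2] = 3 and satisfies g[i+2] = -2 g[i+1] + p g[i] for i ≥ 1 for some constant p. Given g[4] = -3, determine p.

-1

g[3] = -6 - 6p
g[4] = 12 + 15p
So 12 + 15p = -3, giving p = -1.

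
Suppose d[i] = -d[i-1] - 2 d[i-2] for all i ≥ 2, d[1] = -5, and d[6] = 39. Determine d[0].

Let d[0] = z.
d[2] = 5 - 2z
d[3] = 5 + 2z
d[4] = -15 + 2z
d[5] = 5 - 6z
d[6] = 25 + 2z
So 25 + 2z = 39, giving z = 7.

7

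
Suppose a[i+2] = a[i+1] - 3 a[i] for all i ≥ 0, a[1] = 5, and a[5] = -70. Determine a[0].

-5

Let a[0] = x.
a[2] = 5 - 3x
a[3] = -10 - 3x
a[4] = -25 + 6x
a[5] = 5 + 15x
So 5 + 15x = -70, giving x = -5.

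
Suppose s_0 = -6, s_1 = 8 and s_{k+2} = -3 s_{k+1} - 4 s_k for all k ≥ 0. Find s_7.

s_2 = -3·8 - 4·(-6) = 0
s_3 = -3·0 - 4·8 = -32
s_4 = -3·(-32) - 4·0 = 96
s_5 = -3·96 - 4·(-32) = -160
s_6 = -3·(-160) - 4·96 = 96
s_7 = -3·96 - 4·(-160) = 352

352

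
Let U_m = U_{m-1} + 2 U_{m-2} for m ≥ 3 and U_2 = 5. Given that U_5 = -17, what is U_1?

-7

Let U_1 = x.
U_3 = 5 + 2x
U_4 = 15 + 2x
U_5 = 25 + 6x
So 25 + 6x = -17, giving x = -7.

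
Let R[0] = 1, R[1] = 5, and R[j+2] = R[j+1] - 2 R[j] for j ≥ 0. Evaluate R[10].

R[2] = 5 - 2*1 = 3
R[3] = 3 - 2*5 = -7
R[4] = (-7) - 2*3 = -13
R[5] = (-13) - 2*(-7) = 1
R[6] = 1 - 2*(-13) = 27
R[7] = 27 - 2*1 = 25
R[8] = 25 - 2*27 = -29
R[9] = (-29) - 2*25 = -79
R[10] = (-79) - 2*(-29) = -21

-21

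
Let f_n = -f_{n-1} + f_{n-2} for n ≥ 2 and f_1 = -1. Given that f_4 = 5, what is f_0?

Let f_0 = x.
f_2 = 1 + x
f_3 = -2 - x
f_4 = 3 + 2x
So 3 + 2x = 5, giving x = 1.

1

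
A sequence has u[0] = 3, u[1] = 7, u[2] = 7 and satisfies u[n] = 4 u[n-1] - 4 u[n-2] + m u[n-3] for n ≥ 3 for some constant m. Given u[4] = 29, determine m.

3

u[3] = 3m
u[4] = -28 + 19m
So -28 + 19m = 29, giving m = 3.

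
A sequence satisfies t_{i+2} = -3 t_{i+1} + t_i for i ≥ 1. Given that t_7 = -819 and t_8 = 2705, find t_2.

5

Rearranging, t_{i-2} = t_i + 3 t_{i-1}.
t_6 = 2705 + 3(-819) = 248
t_5 = -819 + 3(248) = -75
t_4 = 248 + 3(-75) = 23
t_3 = -75 + 3(23) = -6
t_2 = 23 + 3(-6) = 5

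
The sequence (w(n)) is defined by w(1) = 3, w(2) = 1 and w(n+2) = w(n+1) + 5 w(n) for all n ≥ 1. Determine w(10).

w(3) = 1 + 5(3) = 16
w(4) = 16 + 5(1) = 21
w(5) = 21 + 5(16) = 101
w(6) = 101 + 5(21) = 206
w(7) = 206 + 5(101) = 711
w(8) = 711 + 5(206) = 1741
w(9) = 1741 + 5(711) = 5296
w(10) = 5296 + 5(1741) = 14001

14001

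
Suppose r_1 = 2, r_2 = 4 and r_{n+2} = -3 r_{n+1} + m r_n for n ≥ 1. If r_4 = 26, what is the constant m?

5

r_3 = -12 + 2m
r_4 = 36 - 2m
So 36 - 2m = 26, giving m = 5.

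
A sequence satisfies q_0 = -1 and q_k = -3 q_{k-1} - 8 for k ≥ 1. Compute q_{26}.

The fixed point is -8/(1 + 3) = -2, so q_k + 2 = -3(q_{k-1} + 2).
Hence q_k = 1·(-3)^k - 2.
q_{26} = 1·(-3)^{26} - 2 = 1·2541865828329 - 2 = 2541865828327.

2541865828327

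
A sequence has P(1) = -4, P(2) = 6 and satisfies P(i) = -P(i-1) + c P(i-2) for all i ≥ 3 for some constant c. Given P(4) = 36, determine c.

P(3) = -6 - 4c
P(4) = 6 + 10c
So 6 + 10c = 36, giving c = 3.

3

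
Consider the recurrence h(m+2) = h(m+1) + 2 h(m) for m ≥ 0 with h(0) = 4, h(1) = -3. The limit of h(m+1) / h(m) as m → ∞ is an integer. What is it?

2

The characteristic equation is r^2 - r - 2 = 0, which factors as (r - 2)(r + 1) = 0.
So the roots are 2 and -1. Since |2| > |-1| and the coefficient of 2^m is non-zero, the ratio tends to 2.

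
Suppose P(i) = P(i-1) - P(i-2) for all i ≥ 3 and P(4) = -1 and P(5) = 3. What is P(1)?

Rearranging, P(i-2) = -(P(i) - P(i-1)).
P(3) = -(3 - (-1)) = -4
P(2) = -(-1 - (-4)) = -3
P(1) = -(-4 - (-3)) = 1

1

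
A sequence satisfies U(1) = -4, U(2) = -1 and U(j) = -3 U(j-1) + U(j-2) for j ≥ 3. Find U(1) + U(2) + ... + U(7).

U(3) = -3(-1) + (-4) = -1
U(4) = -3(-1) + (-1) = 2
U(5) = -3(2) + (-1) = -7
U(6) = -3(-7) + 2 = 23
U(7) = -3(23) + (-7) = -76
Sum = (-4) + (-1) + (-1) + 2 + (-7) + 23 + (-76) = -64

-64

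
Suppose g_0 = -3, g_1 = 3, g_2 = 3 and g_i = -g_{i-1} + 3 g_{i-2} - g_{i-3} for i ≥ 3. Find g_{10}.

g_3 = -3 + 3(3) - (-3) = 9
g_4 = -9 + 3(3) - 3 = -3
g_5 = -(-3) + 3(9) - 3 = 27
g_6 = -27 + 3(-3) - 9 = -45
g_7 = -(-45) + 3(27) - (-3) = 129
g_8 = -129 + 3(-45) - 27 = -291
g_9 = -(-291) + 3(129) - (-45) = 723
g_{10} = -723 + 3(-291) - 129 = -1725

-1725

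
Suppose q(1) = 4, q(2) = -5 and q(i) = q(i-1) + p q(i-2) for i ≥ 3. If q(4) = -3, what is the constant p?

-2

q(3) = -5 + 4p
q(4) = -5 - p
So -5 - p = -3, giving p = -2.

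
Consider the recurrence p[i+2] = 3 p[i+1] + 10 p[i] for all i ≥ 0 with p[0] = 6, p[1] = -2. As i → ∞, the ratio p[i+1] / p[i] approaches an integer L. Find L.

5

The characteristic equation is r^2 - 3r - 10 = 0, which factors as (r - 5)(r + 2) = 0.
So the roots are 5 and -2. Since |5| > |-2| and the coefficient of 5^i is non-zero, the ratio tends to 5.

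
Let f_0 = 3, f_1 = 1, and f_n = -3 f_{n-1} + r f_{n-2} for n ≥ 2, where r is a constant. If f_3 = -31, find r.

5

f_2 = -3 + 3r
f_3 = 9 - 8r
So 9 - 8r = -31, giving r = 5.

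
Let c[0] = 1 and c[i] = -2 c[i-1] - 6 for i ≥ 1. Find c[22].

12582910

The fixed point is -6/(1 + 2) = -2, so c[i] + 2 = -2(c[i-1] + 2).
Hence c[i] = 3·(-2)^i - 2.
c[22] = 3·(-2)^{22} - 2 = 3·4194304 - 2 = 12582910.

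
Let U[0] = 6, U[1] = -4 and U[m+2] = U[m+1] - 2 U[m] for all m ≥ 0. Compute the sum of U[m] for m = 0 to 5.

U[2] = (-4) - 2·6 = -16
U[3] = (-16) - 2·(-4) = -8
U[4] = (-8) - 2·(-16) = 24
U[5] = 24 - 2·(-8) = 40
Sum = 6 + (-4) + (-16) + (-8) + 24 + 40 = 42

42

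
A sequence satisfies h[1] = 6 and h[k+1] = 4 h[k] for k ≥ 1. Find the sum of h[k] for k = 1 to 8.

h[2] = 4·6 = 24
h[3] = 4·24 = 96
h[4] = 4·96 = 384
h[5] = 4·384 = 1536
h[6] = 4·1536 = 6144
h[7] = 4·6144 = 24576
h[8] = 4·24576 = 98304
Sum = 6 + 24 + 96 + 384 + 1536 + 6144 + 24576 + 98304 = 131070

131070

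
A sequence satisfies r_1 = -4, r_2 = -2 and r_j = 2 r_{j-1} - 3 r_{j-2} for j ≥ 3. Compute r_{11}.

r_3 = 2(-2) - 3(-4) = 8
r_4 = 2(8) - 3(-2) = 22
r_5 = 2(22) - 3(8) = 20
r_6 = 2(20) - 3(22) = -26
r_7 = 2(-26) - 3(20) = -112
r_8 = 2(-112) - 3(-26) = -146
r_9 = 2(-146) - 3(-112) = 44
r_{10} = 2(44) - 3(-146) = 526
r_{11} = 2(526) - 3(44) = 920

920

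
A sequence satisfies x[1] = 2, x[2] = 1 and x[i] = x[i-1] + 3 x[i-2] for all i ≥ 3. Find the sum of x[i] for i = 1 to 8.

x[3] = 1 + 3(2) = 7
x[4] = 7 + 3(1) = 10
x[5] = 10 + 3(7) = 31
x[6] = 31 + 3(10) = 61
x[7] = 61 + 3(31) = 154
x[8] = 154 + 3(61) = 337
Sum = 2 + 1 + 7 + 10 + 31 + 61 + 154 + 337 = 603

603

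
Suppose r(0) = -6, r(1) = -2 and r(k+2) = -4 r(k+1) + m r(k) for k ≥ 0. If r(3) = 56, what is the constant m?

r(2) = 8 - 6m
r(3) = -32 + 22m
So -32 + 22m = 56, giving m = 4.

4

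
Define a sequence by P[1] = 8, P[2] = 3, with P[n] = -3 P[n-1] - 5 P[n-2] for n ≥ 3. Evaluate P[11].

P[3] = -3(3) - 5(8) = -49
P[4] = -3(-49) - 5(3) = 132
P[5] = -3(132) - 5(-49) = -151
P[6] = -3(-151) - 5(132) = -207
P[7] = -3(-207) - 5(-151) = 1376
P[8] = -3(1376) - 5(-207) = -3093
P[9] = -3(-3093) - 5(1376) = 2399
P[10] = -3(2399) - 5(-3093) = 8268
P[11] = -3(8268) - 5(2399) = -36799

-36799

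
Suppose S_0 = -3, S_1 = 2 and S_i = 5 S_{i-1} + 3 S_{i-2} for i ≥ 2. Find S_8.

54937

S_2 = 5·2 + 3·(-3) = 1
S_3 = 5·1 + 3·2 = 11
S_4 = 5·11 + 3·1 = 58
S_5 = 5·58 + 3·11 = 323
S_6 = 5·323 + 3·58 = 1789
S_7 = 5·1789 + 3·323 = 9914
S_8 = 5·9914 + 3·1789 = 54937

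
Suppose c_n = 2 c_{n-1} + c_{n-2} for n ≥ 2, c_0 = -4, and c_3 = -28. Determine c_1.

-4

Let c_1 = y.
c_2 = -4 + 2y
c_3 = -8 + 5y
So -8 + 5y = -28, giving y = -4.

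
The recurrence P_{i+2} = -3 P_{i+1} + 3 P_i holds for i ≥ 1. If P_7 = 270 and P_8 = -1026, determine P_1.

-2

Rearranging, P_{i-2} = (P_i + 3 P_{i-1}) / 3.
P_6 = (-1026 + 3·270) / 3 = -216/3 = -72
P_5 = (270 + 3·(-72)) / 3 = 54/3 = 18
P_4 = (-72 + 3·18) / 3 = -18/3 = -6
P_3 = (18 + 3·(-6)) / 3 = 0/3 = 0
P_2 = (-6 + 3·0) / 3 = -6/3 = -2
P_1 = (0 + 3·(-2)) / 3 = -6/3 = -2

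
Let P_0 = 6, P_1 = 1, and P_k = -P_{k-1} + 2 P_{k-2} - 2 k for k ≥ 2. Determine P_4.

17

P_2 = -1 + 2(6) - 4 = 7
P_3 = -7 + 2(1) - 6 = -11
P_4 = -(-11) + 2(7) - 8 = 17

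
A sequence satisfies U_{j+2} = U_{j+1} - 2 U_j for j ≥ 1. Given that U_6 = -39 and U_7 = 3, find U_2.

3

Rearranging, U_{j-2} = (U_j - U_{j-1}) / -2.
U_5 = (3 - (-39)) / -2 = 42/-2 = -21
U_4 = (-39 - (-21)) / -2 = -18/-2 = 9
U_3 = (-21 - 9) / -2 = -30/-2 = 15
U_2 = (9 - 15) / -2 = -6/-2 = 3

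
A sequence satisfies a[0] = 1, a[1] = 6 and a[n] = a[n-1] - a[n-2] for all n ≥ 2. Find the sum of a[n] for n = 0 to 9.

a[2] = 6 - 1 = 5
a[3] = 5 - 6 = -1
a[4] = (-1) - 5 = -6
a[5] = (-6) - (-1) = -5
a[6] = (-5) - (-6) = 1
a[7] = 1 - (-5) = 6
a[8] = 6 - 1 = 5
a[9] = 5 - 6 = -1
Sum = 1 + 6 + 5 + (-1) + (-6) + (-5) + 1 + 6 + 5 + (-1) = 11

11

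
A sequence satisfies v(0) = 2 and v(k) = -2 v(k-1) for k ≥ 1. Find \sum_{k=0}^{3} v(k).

-10

v(1) = -2*2 = -4
v(2) = -2*(-4) = 8
v(3) = -2*8 = -16
Sum = 2 + (-4) + 8 + (-16) = -10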